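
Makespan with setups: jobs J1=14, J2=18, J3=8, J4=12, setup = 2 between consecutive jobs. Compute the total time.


Makespan = Σ processing + (n-1) × setup
= (14 + 18 + 8 + 12) + (4-1)×2
= 52 + 6
= 58 time units


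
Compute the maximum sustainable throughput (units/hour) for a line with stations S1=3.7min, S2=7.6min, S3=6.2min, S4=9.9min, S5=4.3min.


Bottleneck = longest station time
Station times: [3.7, 7.6, 6.2, 9.9, 4.3]
Max = 9.9 min
Rate = 60 / 9.9
= 6.06 units/hour (bottleneck: 9.9min)


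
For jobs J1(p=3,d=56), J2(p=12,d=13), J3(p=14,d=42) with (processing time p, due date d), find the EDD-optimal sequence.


EDD: sort by earliest due date
  J2: d=13, p=12
  J3: d=42, p=14
  J1: d=56, p=3
Order: J2 → J3 → J1


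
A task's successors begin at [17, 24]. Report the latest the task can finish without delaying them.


LF = min of all successor start times
Successors start at: [17, 24]
LF = min(17, 24)
= 17


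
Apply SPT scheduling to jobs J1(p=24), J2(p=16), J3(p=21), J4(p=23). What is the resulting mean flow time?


SPT order: J2 → J3 → J4 → J1
Completion times:
  J2: C=16
  J3: C=37
  J4: C=60
  J1: C=84
Sum = 197, n = 4
Mean flow = 197/4
= 49.25


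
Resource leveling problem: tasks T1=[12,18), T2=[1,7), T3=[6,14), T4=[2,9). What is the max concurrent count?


Check each time point for overlaps:
  t=6: 3 tasks active (T2, T3, T4)
Max concurrent = 3


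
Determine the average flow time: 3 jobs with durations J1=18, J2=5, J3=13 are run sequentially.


Completion times:
  J1: completes at 18
  J2: completes at 23
  J3: completes at 36
Sum = 77
Average = 77/3
= 25.67


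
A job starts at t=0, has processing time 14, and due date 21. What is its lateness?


Completion = 0 + 14 = 14
Lateness = C - d = 14 - 21
= -7


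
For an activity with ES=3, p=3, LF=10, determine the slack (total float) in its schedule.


EF = ES + duration = 3 + 3 = 6
LS = LF - duration = 10 - 3 = 7
Total Float = LF - EF = 10 - 6
(or LS - ES = 7 - 3)
= 4


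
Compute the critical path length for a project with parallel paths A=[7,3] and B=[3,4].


Path A: 7 + 3 = 10
Path B: 3 + 4 = 7
Critical path = longest = max(10, 7)
= 10 (Path A)


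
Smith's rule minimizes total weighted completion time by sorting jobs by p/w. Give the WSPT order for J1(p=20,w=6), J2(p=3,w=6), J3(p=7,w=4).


WSPT (Smith's rule): sort by p/w ascending
  J2: p/w = 3/6 = 0.500
  J3: p/w = 7/4 = 1.750
  J1: p/w = 20/6 = 3.333
Order: J2 → J3 → J1


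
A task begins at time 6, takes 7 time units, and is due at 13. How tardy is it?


Completion = start + processing = 6 + 7 = 13
Tardiness = max(0, C - d) = max(0, 13 - 13)
= max(0, 0)
= 0


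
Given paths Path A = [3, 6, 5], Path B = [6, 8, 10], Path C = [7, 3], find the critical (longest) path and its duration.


Path A: 3 + 6 + 5 = 14
Path B: 6 + 8 + 10 = 24
Path C: 7 + 3 = 10
Critical path = longest = max(14, 24, 10)
= 24 (Path B)


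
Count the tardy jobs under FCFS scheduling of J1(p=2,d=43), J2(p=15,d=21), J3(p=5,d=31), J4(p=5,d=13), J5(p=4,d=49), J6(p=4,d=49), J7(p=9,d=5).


Completion vs due date:
  J1: C=2, d=43 → on time
  J2: C=17, d=21 → on time
  J3: C=22, d=31 → on time
  J4: C=27, d=13 → TARDY
  J5: C=31, d=49 → on time
  J6: C=35, d=49 → on time
  J7: C=44, d=5 → TARDY
Tardy jobs: J4, J7
Count = 2


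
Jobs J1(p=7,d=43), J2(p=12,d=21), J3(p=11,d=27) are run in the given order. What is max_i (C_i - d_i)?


Lateness per job (L = C - d):
  J1: C=7, d=43, L=-36
  J2: C=19, d=21, L=-2
  J3: C=30, d=27, L=3
Lmax = max(-36, -2, 3)
= 3


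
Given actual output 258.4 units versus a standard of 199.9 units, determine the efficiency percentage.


Efficiency = (actual / standard) × 100
= (258.4 / 199.9) × 100
= 129.3%


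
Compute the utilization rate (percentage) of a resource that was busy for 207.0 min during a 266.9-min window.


Utilization = busy / total × 100
= 207.0 / 266.9 × 100
= 77.6%


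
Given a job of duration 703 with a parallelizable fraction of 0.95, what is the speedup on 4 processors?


Amdahl's law: T_p = T × ((1-p) + p/N)
= 703 × ((1-0.95) + 0.95/4)
= 703 × (0.05 + 0.2375)
= 703 × 0.2875
= 202.11
Speedup = 703/202.11
= 3.48×


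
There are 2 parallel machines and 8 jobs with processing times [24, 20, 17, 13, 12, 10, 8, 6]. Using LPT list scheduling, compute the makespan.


Jobs (LPT sorted): [24, 20, 17, 13, 12, 10, 8, 6]
Machines: 2
  J=24 → Machine 1 (load: 0+24=24)
  J=20 → Machine 2 (load: 0+20=20)
  J=17 → Machine 2 (load: 20+17=37)
  J=13 → Machine 1 (load: 24+13=37)
  J=12 → Machine 1 (load: 37+12=49)
  J=10 → Machine 2 (load: 37+10=47)
  J=8 → Machine 2 (load: 47+8=55)
  J=6 → Machine 1 (load: 49+6=55)
Machine loads: [55, 55]
Makespan = max = 55 time units


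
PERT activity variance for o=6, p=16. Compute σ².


σ² = ((p - o) / 6)² = (p - o)² / 36
= (16 - 6)² / 36
= 10² / 36
= 100 / 36
= 2.7778


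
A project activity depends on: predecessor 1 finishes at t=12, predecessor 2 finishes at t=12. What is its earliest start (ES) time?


ES = max of all predecessor completion times
Predecessors: [12, 12]
ES = max(12, 12)
= 12


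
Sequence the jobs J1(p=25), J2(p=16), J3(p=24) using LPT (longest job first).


LPT: sort by longest processing time first
  J1: p=25
  J3: p=24
  J2: p=16
Order: J1 → J3 → J2


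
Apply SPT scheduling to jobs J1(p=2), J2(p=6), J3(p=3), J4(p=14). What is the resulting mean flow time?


SPT order: J1 → J3 → J2 → J4
Completion times:
  J1: C=2
  J3: C=5
  J2: C=11
  J4: C=25
Sum = 43, n = 4
Mean flow = 43/4
= 10.75


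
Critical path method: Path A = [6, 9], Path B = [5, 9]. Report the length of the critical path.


Path A: 6 + 9 = 15
Path B: 5 + 9 = 14
Critical path = longest = max(15, 14)
= 15 (Path A)


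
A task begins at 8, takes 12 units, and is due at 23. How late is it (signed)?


Completion = 8 + 12 = 20
Lateness = C - d = 20 - 23
= -3


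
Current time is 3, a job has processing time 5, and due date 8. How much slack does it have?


Slack = due - current_time - processing
= 8 - 3 - 5
= 0


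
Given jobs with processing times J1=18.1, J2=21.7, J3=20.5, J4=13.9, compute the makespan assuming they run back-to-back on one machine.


Sequential makespan: sum all processing times
= 18.1 + 21.7 + 20.5 + 13.9
= 74.2 time units


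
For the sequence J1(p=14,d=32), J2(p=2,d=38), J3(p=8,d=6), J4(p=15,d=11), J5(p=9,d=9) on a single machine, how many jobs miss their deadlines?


Completion vs due date:
  J1: C=14, d=32 → on time
  J2: C=16, d=38 → on time
  J3: C=24, d=6 → TARDY
  J4: C=39, d=11 → TARDY
  J5: C=48, d=9 → TARDY
Tardy jobs: J3, J4, J5
Count = 3


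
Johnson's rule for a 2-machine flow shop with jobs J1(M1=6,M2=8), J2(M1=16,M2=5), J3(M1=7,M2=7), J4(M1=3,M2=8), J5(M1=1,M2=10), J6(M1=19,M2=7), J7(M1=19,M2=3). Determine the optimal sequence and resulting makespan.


Johnson's rule:
Group 1 (M1≤M2, sort by M1): ['J5', 'J4', 'J1', 'J3']
Group 2 (M1>M2, sort desc M2): ['J6', 'J2', 'J7']
Sequence: J5 → J4 → J1 → J3 → J6 → J2 → J7
Makespan calculation:
  J5: M1 done=1, M2 done=11
  J4: M1 done=4, M2 done=19
  J1: M1 done=10, M2 done=27
  J3: M1 done=17, M2 done=34
  J6: M1 done=36, M2 done=43
  J2: M1 done=52, M2 done=57
  J7: M1 done=71, M2 done=74
= Sequence: J5 → J4 → J1 → J3 → J6 → J2 → J7, Makespan: 74


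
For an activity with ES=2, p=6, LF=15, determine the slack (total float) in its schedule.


EF = ES + duration = 2 + 6 = 8
LS = LF - duration = 15 - 6 = 9
Total Float = LF - EF = 15 - 8
(or LS - ES = 9 - 2)
= 7


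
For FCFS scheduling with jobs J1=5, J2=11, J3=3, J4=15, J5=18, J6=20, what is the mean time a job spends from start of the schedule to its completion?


Completion times:
  J1: completes at 5
  J2: completes at 16
  J3: completes at 19
  J4: completes at 34
  J5: completes at 52
  J6: completes at 72
Sum = 198
Average = 198/6
= 33.00


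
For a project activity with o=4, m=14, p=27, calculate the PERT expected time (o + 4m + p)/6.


te = (o + 4m + p) / 6
= (4 + 4×14 + 27) / 6
= (4 + 56 + 27) / 6
= 87 / 6
= 14.50


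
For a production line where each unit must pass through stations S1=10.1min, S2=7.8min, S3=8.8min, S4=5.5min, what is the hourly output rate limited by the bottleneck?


Bottleneck = longest station time
Station times: [10.1, 7.8, 8.8, 5.5]
Max = 10.1 min
Rate = 60 / 10.1
= 5.94 units/hour (bottleneck: 10.1min)


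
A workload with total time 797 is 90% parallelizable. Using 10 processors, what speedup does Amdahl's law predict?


Amdahl's law: T_p = T × ((1-p) + p/N)
= 797 × ((1-0.9) + 0.9/10)
= 797 × (0.10 + 0.0900)
= 797 × 0.1900
= 151.43
Speedup = 797/151.43
= 5.26×


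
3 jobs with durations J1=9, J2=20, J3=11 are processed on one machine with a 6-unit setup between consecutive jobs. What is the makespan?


Makespan = Σ processing + (n-1) × setup
= (9 + 20 + 11) + (3-1)×6
= 40 + 12
= 52 time units


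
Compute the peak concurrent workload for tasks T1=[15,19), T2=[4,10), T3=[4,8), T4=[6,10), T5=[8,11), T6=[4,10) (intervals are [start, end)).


Check each time point for overlaps:
  t=6: 4 tasks active (T2, T3, T4, T6)
Max concurrent = 4


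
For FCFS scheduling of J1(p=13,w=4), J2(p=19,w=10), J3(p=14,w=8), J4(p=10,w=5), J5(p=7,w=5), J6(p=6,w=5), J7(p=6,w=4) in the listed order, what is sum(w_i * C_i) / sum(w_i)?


Completion times:
  J1: C=13, w×C=4×13=52
  J2: C=32, w×C=10×32=320
  J3: C=46, w×C=8×46=368
  J4: C=56, w×C=5×56=280
  J5: C=63, w×C=5×63=315
  J6: C=69, w×C=5×69=345
  J7: C=75, w×C=4×75=300
Sum w×C = 1980
Sum w = 41
Weighted avg = 1980/41
= 48.29


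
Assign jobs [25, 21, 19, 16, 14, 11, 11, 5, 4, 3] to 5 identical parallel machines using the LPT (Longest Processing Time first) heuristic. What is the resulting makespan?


Jobs (LPT sorted): [25, 21, 19, 16, 14, 11, 11, 5, 4, 3]
Machines: 5
  J=25 → Machine 1 (load: 0+25=25)
  J=21 → Machine 2 (load: 0+21=21)
  J=19 → Machine 3 (load: 0+19=19)
  J=16 → Machine 4 (load: 0+16=16)
  J=14 → Machine 5 (load: 0+14=14)
  J=11 → Machine 5 (load: 14+11=25)
  J=11 → Machine 4 (load: 16+11=27)
  J=5 → Machine 3 (load: 19+5=24)
  J=4 → Machine 2 (load: 21+4=25)
  J=3 → Machine 3 (load: 24+3=27)
Machine loads: [25, 25, 27, 27, 25]
Makespan = max = 27 time units


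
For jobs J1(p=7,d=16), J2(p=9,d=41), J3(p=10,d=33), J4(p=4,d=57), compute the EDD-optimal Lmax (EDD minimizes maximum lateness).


EDD order: J1 → J3 → J2 → J4
Completion and lateness:
  J1: C=7, d=16, L=7-16=-9
  J3: C=17, d=33, L=17-33=-16
  J2: C=26, d=41, L=26-41=-15
  J4: C=30, d=57, L=30-57=-27
Lmax = max(-9, -16, -15, -27)
= -9


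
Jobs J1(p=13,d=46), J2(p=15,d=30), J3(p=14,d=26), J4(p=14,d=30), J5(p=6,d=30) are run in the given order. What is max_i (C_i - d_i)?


Lateness per job (L = C - d):
  J1: C=13, d=46, L=-33
  J2: C=28, d=30, L=-2
  J3: C=42, d=26, L=16
  J4: C=56, d=30, L=26
  J5: C=62, d=30, L=32
Lmax = max(-33, -2, 16, 26, 32)
= 32


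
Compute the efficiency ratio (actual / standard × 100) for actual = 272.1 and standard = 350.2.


Efficiency = (actual / standard) × 100
= (272.1 / 350.2) × 100
= 77.7%


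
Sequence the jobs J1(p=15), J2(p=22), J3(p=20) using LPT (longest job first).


LPT: sort by longest processing time first
  J2: p=22
  J3: p=20
  J1: p=15
Order: J2 → J3 → J1


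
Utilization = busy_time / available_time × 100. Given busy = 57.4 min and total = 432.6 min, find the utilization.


Utilization = busy / total × 100
= 57.4 / 432.6 × 100
= 13.3%


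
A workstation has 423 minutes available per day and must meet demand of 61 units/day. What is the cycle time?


Cycle time = available time / demand
= 423 / 61
= 6.93 min/unit


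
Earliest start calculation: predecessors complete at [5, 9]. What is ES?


ES = max of all predecessor completion times
Predecessors: [5, 9]
ES = max(5, 9)
= 9


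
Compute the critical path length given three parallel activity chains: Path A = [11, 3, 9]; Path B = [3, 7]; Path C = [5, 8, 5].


Path A: 11 + 3 + 9 = 23
Path B: 3 + 7 = 10
Path C: 5 + 8 + 5 = 18
Critical path = longest = max(23, 10, 18)
= 23 (Path A)


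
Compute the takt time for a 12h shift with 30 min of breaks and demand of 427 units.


Available = 12×60 - 30 = 690 min
Takt time = 690 / 427
= 1.62 min/unit


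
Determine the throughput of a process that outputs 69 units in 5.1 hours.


Throughput = units / time
= 69 / 5.1
= 13.5 units/hour


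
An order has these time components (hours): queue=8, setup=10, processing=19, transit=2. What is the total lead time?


Lead time = queue + setup + processing + transit
= 8 + 10 + 19 + 2
= 39 hours


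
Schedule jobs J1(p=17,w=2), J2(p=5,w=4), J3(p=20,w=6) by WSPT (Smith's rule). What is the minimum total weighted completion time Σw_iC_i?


WSPT order (by p/w): J2 → J3 → J1
  J2: C=5, w·C=4×5=20
  J3: C=25, w·C=6×25=150
  J1: C=42, w·C=2×42=84
Σ w·C = 254
= 254


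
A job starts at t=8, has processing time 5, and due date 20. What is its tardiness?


Completion = start + processing = 8 + 5 = 13
Tardiness = max(0, C - d) = max(0, 13 - 20)
= max(0, -7)
= 0


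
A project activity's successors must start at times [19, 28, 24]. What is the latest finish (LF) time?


LF = min of all successor start times
Successors start at: [19, 28, 24]
LF = min(19, 28, 24)
= 19


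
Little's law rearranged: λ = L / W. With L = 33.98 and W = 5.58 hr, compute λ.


Little's law: L = λW → λ = L / W
= 33.98 / 5.58
= 6.09 per hour


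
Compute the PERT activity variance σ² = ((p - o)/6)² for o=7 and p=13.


σ² = ((p - o) / 6)² = (p - o)² / 36
= (13 - 7)² / 36
= 6² / 36
= 36 / 36
= 1.0000


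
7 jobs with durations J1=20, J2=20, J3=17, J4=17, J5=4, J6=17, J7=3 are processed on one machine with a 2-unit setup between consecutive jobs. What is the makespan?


Makespan = Σ processing + (n-1) × setup
= (20 + 20 + 17 + 17 + 4 + 17 + 3) + (7-1)×2
= 98 + 12
= 110 time units


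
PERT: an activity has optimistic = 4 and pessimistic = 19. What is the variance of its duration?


σ² = ((p - o) / 6)² = (p - o)² / 36
= (19 - 4)² / 36
= 15² / 36
= 225 / 36
= 6.2500


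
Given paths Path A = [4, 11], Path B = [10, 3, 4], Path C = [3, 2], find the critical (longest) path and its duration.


Path A: 4 + 11 = 15
Path B: 10 + 3 + 4 = 17
Path C: 3 + 2 = 5
Critical path = longest = max(15, 17, 5)
= 17 (Path B)


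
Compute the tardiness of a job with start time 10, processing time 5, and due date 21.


Completion = start + processing = 10 + 5 = 15
Tardiness = max(0, C - d) = max(0, 15 - 21)
= max(0, -6)
= 0


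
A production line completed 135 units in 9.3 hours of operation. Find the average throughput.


Throughput = units / time
= 135 / 9.3
= 14.5 units/hour


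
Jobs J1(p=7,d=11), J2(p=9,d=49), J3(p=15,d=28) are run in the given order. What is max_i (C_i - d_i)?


Lateness per job (L = C - d):
  J1: C=7, d=11, L=-4
  J2: C=16, d=49, L=-33
  J3: C=31, d=28, L=3
Lmax = max(-4, -33, 3)
= 3


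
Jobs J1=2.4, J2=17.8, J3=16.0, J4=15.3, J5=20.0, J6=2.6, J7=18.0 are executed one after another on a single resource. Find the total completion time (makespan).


Sequential makespan: sum all processing times
= 2.4 + 17.8 + 16.0 + 15.3 + 20.0 + 2.6 + 18.0
= 92.1 time units


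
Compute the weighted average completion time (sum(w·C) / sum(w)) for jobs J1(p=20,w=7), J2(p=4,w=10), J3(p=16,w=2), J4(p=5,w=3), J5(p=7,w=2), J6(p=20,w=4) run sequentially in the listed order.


Completion times:
  J1: C=20, w×C=7×20=140
  J2: C=24, w×C=10×24=240
  J3: C=40, w×C=2×40=80
  J4: C=45, w×C=3×45=135
  J5: C=52, w×C=2×52=104
  J6: C=72, w×C=4×72=288
Sum w×C = 987
Sum w = 28
Weighted avg = 987/28
= 35.25


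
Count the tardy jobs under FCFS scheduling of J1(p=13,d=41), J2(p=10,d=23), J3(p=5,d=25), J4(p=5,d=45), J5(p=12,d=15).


Completion vs due date:
  J1: C=13, d=41 → on time
  J2: C=23, d=23 → on time
  J3: C=28, d=25 → TARDY
  J4: C=33, d=45 → on time
  J5: C=45, d=15 → TARDY
Tardy jobs: J3, J5
Count = 2


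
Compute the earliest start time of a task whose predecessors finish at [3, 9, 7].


ES = max of all predecessor completion times
Predecessors: [3, 9, 7]
ES = max(3, 9, 7)
= 9


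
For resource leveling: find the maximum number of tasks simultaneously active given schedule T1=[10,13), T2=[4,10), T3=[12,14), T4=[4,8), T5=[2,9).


Check each time point for overlaps:
  t=4: 3 tasks active (T2, T4, T5)
Max concurrent = 3


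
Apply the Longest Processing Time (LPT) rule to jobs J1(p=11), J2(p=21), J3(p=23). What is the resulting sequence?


LPT: sort by longest processing time first
  J3: p=23
  J2: p=21
  J1: p=11
Order: J3 → J2 → J1


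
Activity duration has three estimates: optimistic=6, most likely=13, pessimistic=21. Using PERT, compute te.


te = (o + 4m + p) / 6
= (6 + 4×13 + 21) / 6
= (6 + 52 + 21) / 6
= 79 / 6
= 13.17


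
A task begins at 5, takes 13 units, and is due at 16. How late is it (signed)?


Completion = 5 + 13 = 18
Lateness = C - d = 18 - 16
= 2


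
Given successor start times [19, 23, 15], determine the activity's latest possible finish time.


LF = min of all successor start times
Successors start at: [19, 23, 15]
LF = min(19, 23, 15)
= 15


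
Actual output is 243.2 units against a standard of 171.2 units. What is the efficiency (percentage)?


Efficiency = (actual / standard) × 100
= (243.2 / 171.2) × 100
= 142.1%


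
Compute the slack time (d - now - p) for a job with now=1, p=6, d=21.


Slack = due - current_time - processing
= 21 - 1 - 6
= 14


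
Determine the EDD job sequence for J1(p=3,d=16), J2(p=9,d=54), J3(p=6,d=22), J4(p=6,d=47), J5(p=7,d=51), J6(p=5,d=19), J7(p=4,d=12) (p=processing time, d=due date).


EDD: sort by earliest due date
  J7: d=12, p=4
  J1: d=16, p=3
  J6: d=19, p=5
  J3: d=22, p=6
  J4: d=47, p=6
  J5: d=51, p=7
  J2: d=54, p=9
Order: J7 → J1 → J6 → J3 → J4 → J5 → J2


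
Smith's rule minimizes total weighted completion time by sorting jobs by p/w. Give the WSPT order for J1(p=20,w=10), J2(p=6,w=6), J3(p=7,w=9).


WSPT (Smith's rule): sort by p/w ascending
  J3: p/w = 7/9 = 0.778
  J2: p/w = 6/6 = 1.000
  J1: p/w = 20/10 = 2.000
Order: J3 → J2 → J1


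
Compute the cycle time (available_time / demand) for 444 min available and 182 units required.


Cycle time = available time / demand
= 444 / 182
= 2.44 min/unit


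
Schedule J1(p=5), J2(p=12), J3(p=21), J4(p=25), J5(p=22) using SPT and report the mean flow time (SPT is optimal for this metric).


SPT order: J1 → J2 → J3 → J5 → J4
Completion times:
  J1: C=5
  J2: C=17
  J3: C=38
  J5: C=60
  J4: C=85
Sum = 205, n = 5
Mean flow = 205/5
= 41.00


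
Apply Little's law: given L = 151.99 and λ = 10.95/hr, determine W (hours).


Little's law: L = λW → W = L / λ
= 151.99 / 10.95
= 13.88 hours


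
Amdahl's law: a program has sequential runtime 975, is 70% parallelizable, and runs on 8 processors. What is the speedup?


Amdahl's law: T_p = T × ((1-p) + p/N)
= 975 × ((1-0.7) + 0.7/8)
= 975 × (0.30 + 0.0875)
= 975 × 0.3875
= 377.81
Speedup = 975/377.81
= 2.58×


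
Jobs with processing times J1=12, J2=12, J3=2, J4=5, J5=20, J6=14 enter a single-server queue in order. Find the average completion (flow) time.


Completion times:
  J1: completes at 12
  J2: completes at 24
  J3: completes at 26
  J4: completes at 31
  J5: completes at 51
  J6: completes at 65
Sum = 209
Average = 209/6
= 34.83


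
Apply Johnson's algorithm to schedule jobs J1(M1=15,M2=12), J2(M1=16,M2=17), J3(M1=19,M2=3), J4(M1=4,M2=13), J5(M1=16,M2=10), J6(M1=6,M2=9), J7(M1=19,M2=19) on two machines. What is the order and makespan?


Johnson's rule:
Group 1 (M1≤M2, sort by M1): ['J4', 'J6', 'J2', 'J7']
Group 2 (M1>M2, sort desc M2): ['J1', 'J5', 'J3']
Sequence: J4 → J6 → J2 → J7 → J1 → J5 → J3
Makespan calculation:
  J4: M1 done=4, M2 done=17
  J6: M1 done=10, M2 done=26
  J2: M1 done=26, M2 done=43
  J7: M1 done=45, M2 done=64
  J1: M1 done=60, M2 done=76
  J5: M1 done=76, M2 done=86
  J3: M1 done=95, M2 done=98
= Sequence: J4 → J6 → J2 → J7 → J1 → J5 → J3, Makespan: 98


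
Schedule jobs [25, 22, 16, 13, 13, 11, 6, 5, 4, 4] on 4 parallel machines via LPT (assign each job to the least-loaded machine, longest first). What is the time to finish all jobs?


Jobs (LPT sorted): [25, 22, 16, 13, 13, 11, 6, 5, 4, 4]
Machines: 4
  J=25 → Machine 1 (load: 0+25=25)
  J=22 → Machine 2 (load: 0+22=22)
  J=16 → Machine 3 (load: 0+16=16)
  J=13 → Machine 4 (load: 0+13=13)
  J=13 → Machine 4 (load: 13+13=26)
  J=11 → Machine 3 (load: 16+11=27)
  J=6 → Machine 2 (load: 22+6=28)
  J=5 → Machine 1 (load: 25+5=30)
  J=4 → Machine 4 (load: 26+4=30)
  J=4 → Machine 3 (load: 27+4=31)
Machine loads: [30, 28, 31, 30]
Makespan = max = 31 time units


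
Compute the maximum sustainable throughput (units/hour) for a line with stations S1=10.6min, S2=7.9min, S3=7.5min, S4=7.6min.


Bottleneck = longest station time
Station times: [10.6, 7.9, 7.5, 7.6]
Max = 10.6 min
Rate = 60 / 10.6
= 5.66 units/hour (bottleneck: 10.6min)


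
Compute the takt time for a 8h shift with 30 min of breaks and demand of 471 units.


Available = 8×60 - 30 = 450 min
Takt time = 450 / 471
= 0.96 min/unit


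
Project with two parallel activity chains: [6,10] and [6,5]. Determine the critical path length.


Path A: 6 + 10 = 16
Path B: 6 + 5 = 11
Critical path = longest = max(16, 11)
= 16 (Path A)


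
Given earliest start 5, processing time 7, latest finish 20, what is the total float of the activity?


EF = ES + duration = 5 + 7 = 12
LS = LF - duration = 20 - 7 = 13
Total Float = LF - EF = 20 - 12
(or LS - ES = 13 - 5)
= 8


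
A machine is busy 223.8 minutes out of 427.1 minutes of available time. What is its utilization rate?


Utilization = busy / total × 100
= 223.8 / 427.1 × 100
= 52.4%


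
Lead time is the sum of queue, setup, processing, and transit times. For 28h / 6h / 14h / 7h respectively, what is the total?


Lead time = queue + setup + processing + transit
= 28 + 6 + 14 + 7
= 55 hours


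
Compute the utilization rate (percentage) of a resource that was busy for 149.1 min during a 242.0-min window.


Utilization = busy / total × 100
= 149.1 / 242.0 × 100
= 61.6%


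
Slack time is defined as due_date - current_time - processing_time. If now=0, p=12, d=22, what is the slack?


Slack = due - current_time - processing
= 22 - 0 - 12
= 10


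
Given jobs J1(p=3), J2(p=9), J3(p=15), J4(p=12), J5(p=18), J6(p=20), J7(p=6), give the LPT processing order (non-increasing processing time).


LPT: sort by longest processing time first
  J6: p=20
  J5: p=18
  J3: p=15
  J4: p=12
  J2: p=9
  J7: p=6
  J1: p=3
Order: J6 → J5 → J3 → J4 → J2 → J7 → J1


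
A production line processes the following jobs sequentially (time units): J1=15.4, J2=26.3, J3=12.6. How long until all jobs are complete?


Sequential makespan: sum all processing times
= 15.4 + 26.3 + 12.6
= 54.3 time units


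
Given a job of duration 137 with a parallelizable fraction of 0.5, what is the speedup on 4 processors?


Amdahl's law: T_p = T × ((1-p) + p/N)
= 137 × ((1-0.5) + 0.5/4)
= 137 × (0.50 + 0.1250)
= 137 × 0.6250
= 85.62
Speedup = 137/85.62
= 1.60×


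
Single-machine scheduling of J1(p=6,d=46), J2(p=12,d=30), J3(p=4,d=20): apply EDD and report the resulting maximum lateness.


EDD order: J3 → J2 → J1
Completion and lateness:
  J3: C=4, d=20, L=4-20=-16
  J2: C=16, d=30, L=16-30=-14
  J1: C=22, d=46, L=22-46=-24
Lmax = max(-16, -14, -24)
= -14


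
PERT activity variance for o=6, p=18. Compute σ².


σ² = ((p - o) / 6)² = (p - o)² / 36
= (18 - 6)² / 36
= 12² / 36
= 144 / 36
= 4.0000


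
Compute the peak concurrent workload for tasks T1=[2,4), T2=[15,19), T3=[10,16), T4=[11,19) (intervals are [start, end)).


Check each time point for overlaps:
  t=15: 3 tasks active (T2, T3, T4)
Max concurrent = 3


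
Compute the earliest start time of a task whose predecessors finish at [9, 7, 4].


ES = max of all predecessor completion times
Predecessors: [9, 7, 4]
ES = max(9, 7, 4)
= 9


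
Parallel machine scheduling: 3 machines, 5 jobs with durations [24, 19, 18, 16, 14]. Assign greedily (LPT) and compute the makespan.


Jobs (LPT sorted): [24, 19, 18, 16, 14]
Machines: 3
  J=24 → Machine 1 (load: 0+24=24)
  J=19 → Machine 2 (load: 0+19=19)
  J=18 → Machine 3 (load: 0+18=18)
  J=16 → Machine 3 (load: 18+16=34)
  J=14 → Machine 2 (load: 19+14=33)
Machine loads: [24, 33, 34]
Makespan = max = 34 time units


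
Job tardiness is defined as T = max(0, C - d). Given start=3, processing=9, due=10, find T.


Completion = start + processing = 3 + 9 = 12
Tardiness = max(0, C - d) = max(0, 12 - 10)
= max(0, 2)
= 2


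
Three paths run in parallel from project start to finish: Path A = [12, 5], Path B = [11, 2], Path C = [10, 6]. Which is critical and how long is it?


Path A: 12 + 5 = 17
Path B: 11 + 2 = 13
Path C: 10 + 6 = 16
Critical path = longest = max(17, 13, 16)
= 17 (Path A)


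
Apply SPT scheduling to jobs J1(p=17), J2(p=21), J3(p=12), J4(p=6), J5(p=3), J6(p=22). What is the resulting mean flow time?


SPT order: J5 → J4 → J3 → J1 → J2 → J6
Completion times:
  J5: C=3
  J4: C=9
  J3: C=21
  J1: C=38
  J2: C=59
  J6: C=81
Sum = 211, n = 6
Mean flow = 211/6
= 35.17


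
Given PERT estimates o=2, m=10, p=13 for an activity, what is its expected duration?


te = (o + 4m + p) / 6
= (2 + 4×10 + 13) / 6
= (2 + 40 + 13) / 6
= 55 / 6
= 9.17


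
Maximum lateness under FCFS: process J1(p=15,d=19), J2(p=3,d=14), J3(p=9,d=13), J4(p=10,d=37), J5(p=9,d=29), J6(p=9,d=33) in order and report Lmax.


Lateness per job (L = C - d):
  J1: C=15, d=19, L=-4
  J2: C=18, d=14, L=4
  J3: C=27, d=13, L=14
  J4: C=37, d=37, L=0
  J5: C=46, d=29, L=17
  J6: C=55, d=33, L=22
Lmax = max(-4, 4, 14, 0, 17, 22)
= 22


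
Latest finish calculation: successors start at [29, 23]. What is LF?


LF = min of all successor start times
Successors start at: [29, 23]
LF = min(29, 23)
= 23


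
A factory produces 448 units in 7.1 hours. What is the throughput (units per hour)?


Throughput = units / time
= 448 / 7.1
= 63.1 units/hour


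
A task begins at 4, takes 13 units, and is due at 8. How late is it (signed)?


Completion = 4 + 13 = 17
Lateness = C - d = 17 - 8
= 9


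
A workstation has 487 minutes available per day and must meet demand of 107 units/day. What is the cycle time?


Cycle time = available time / demand
= 487 / 107
= 4.55 min/unit


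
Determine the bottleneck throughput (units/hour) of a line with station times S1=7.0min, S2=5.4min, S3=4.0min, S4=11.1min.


Bottleneck = longest station time
Station times: [7.0, 5.4, 4.0, 11.1]
Max = 11.1 min
Rate = 60 / 11.1
= 5.41 units/hour (bottleneck: 11.1min)


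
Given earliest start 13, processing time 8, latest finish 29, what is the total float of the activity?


EF = ES + duration = 13 + 8 = 21
LS = LF - duration = 29 - 8 = 21
Total Float = LF - EF = 29 - 21
(or LS - ES = 21 - 13)
= 8


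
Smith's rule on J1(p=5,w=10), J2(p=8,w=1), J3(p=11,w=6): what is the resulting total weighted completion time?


WSPT order (by p/w): J1 → J3 → J2
  J1: C=5, w·C=10×5=50
  J3: C=16, w·C=6×16=96
  J2: C=24, w·C=1×24=24
Σ w·C = 170
= 170


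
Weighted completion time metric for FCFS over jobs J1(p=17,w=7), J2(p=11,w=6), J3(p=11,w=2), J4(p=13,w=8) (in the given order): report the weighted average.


Completion times:
  J1: C=17, w×C=7×17=119
  J2: C=28, w×C=6×28=168
  J3: C=39, w×C=2×39=78
  J4: C=52, w×C=8×52=416
Sum w×C = 781
Sum w = 23
Weighted avg = 781/23
= 33.96


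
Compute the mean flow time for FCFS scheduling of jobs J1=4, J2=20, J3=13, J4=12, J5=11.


Completion times:
  J1: completes at 4
  J2: completes at 24
  J3: completes at 37
  J4: completes at 49
  J5: completes at 60
Sum = 174
Average = 174/5
= 34.80


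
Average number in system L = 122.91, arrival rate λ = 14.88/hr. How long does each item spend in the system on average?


Little's law: L = λW → W = L / λ
= 122.91 / 14.88
= 8.26 hours


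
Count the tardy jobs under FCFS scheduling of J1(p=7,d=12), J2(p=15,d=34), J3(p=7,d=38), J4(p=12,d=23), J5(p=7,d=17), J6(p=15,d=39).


Completion vs due date:
  J1: C=7, d=12 → on time
  J2: C=22, d=34 → on time
  J3: C=29, d=38 → on time
  J4: C=41, d=23 → TARDY
  J5: C=48, d=17 → TARDY
  J6: C=63, d=39 → TARDY
Tardy jobs: J4, J5, J6
Count = 3


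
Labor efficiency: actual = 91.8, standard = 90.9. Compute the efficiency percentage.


Efficiency = (actual / standard) × 100
= (91.8 / 90.9) × 100
= 101.0%


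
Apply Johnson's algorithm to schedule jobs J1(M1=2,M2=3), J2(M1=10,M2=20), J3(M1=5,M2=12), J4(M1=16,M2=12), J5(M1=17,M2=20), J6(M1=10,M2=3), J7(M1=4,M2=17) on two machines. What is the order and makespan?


Johnson's rule:
Group 1 (M1≤M2, sort by M1): ['J1', 'J7', 'J3', 'J2', 'J5']
Group 2 (M1>M2, sort desc M2): ['J4', 'J6']
Sequence: J1 → J7 → J3 → J2 → J5 → J4 → J6
Makespan calculation:
  J1: M1 done=2, M2 done=5
  J7: M1 done=6, M2 done=23
  J3: M1 done=11, M2 done=35
  J2: M1 done=21, M2 done=55
  J5: M1 done=38, M2 done=75
  J4: M1 done=54, M2 done=87
  J6: M1 done=64, M2 done=90
= Sequence: J1 → J7 → J3 → J2 → J5 → J4 → J6, Makespan: 90


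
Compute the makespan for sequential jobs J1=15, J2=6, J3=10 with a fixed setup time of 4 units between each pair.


Makespan = Σ processing + (n-1) × setup
= (15 + 6 + 10) + (3-1)×4
= 31 + 8
= 39 time units


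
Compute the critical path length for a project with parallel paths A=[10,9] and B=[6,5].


Path A: 10 + 9 = 19
Path B: 6 + 5 = 11
Critical path = longest = max(19, 11)
= 19 (Path A)


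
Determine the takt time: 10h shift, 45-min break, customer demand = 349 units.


Available = 10×60 - 45 = 555 min
Takt time = 555 / 349
= 1.59 min/unit


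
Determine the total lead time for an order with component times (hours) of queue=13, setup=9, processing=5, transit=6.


Lead time = queue + setup + processing + transit
= 13 + 9 + 5 + 6
= 33 hours


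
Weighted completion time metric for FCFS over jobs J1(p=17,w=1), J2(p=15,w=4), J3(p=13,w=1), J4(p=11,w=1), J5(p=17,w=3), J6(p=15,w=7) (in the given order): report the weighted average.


Completion times:
  J1: C=17, w×C=1×17=17
  J2: C=32, w×C=4×32=128
  J3: C=45, w×C=1×45=45
  J4: C=56, w×C=1×56=56
  J5: C=73, w×C=3×73=219
  J6: C=88, w×C=7×88=616
Sum w×C = 1081
Sum w = 17
Weighted avg = 1081/17
= 63.59


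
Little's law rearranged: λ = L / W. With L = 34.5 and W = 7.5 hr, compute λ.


Little's law: L = λW → λ = L / W
= 34.5 / 7.5
= 4.60 per hour


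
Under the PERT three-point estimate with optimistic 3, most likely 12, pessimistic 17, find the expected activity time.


te = (o + 4m + p) / 6
= (3 + 4×12 + 17) / 6
= (3 + 48 + 17) / 6
= 68 / 6
= 11.33


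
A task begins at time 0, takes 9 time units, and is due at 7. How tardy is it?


Completion = start + processing = 0 + 9 = 9
Tardiness = max(0, C - d) = max(0, 9 - 7)
= max(0, 2)
= 2


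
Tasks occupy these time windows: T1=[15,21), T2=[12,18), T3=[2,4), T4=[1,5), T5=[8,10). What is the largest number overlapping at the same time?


Check each time point for overlaps:
  t=2: 2 tasks active (T3, T4)
Max concurrent = 2


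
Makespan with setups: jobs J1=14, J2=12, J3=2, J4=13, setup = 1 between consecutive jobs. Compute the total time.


Makespan = Σ processing + (n-1) × setup
= (14 + 12 + 2 + 13) + (4-1)×1
= 41 + 3
= 44 time units


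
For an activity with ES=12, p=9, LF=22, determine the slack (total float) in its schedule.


EF = ES + duration = 12 + 9 = 21
LS = LF - duration = 22 - 9 = 13
Total Float = LF - EF = 22 - 21
(or LS - ES = 13 - 12)
= 1


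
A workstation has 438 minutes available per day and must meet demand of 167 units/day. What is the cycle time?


Cycle time = available time / demand
= 438 / 167
= 2.62 min/unit


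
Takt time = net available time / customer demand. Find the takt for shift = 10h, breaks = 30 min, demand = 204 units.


Available = 10×60 - 30 = 570 min
Takt time = 570 / 204
= 2.79 min/unit


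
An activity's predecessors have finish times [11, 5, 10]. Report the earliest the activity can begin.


ES = max of all predecessor completion times
Predecessors: [11, 5, 10]
ES = max(11, 5, 10)
= 11


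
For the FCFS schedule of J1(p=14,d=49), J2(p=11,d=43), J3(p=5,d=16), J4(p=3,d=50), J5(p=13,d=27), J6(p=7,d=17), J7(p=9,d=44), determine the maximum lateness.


Lateness per job (L = C - d):
  J1: C=14, d=49, L=-35
  J2: C=25, d=43, L=-18
  J3: C=30, d=16, L=14
  J4: C=33, d=50, L=-17
  J5: C=46, d=27, L=19
  J6: C=53, d=17, L=36
  J7: C=62, d=44, L=18
Lmax = max(-35, -18, 14, -17, 19, 36, 18)
= 36


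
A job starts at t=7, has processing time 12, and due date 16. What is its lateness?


Completion = 7 + 12 = 19
Lateness = C - d = 19 - 16
= 3


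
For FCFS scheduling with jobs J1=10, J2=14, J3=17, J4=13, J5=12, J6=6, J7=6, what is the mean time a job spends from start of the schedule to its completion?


Completion times:
  J1: completes at 10
  J2: completes at 24
  J3: completes at 41
  J4: completes at 54
  J5: completes at 66
  J6: completes at 72
  J7: completes at 78
Sum = 345
Average = 345/7
= 49.29


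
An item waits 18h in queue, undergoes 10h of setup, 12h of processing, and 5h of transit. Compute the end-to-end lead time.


Lead time = queue + setup + processing + transit
= 18 + 10 + 12 + 5
= 45 hours


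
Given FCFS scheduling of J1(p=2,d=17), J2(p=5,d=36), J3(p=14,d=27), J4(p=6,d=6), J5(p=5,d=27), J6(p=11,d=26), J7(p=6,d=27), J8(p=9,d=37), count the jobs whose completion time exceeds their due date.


Completion vs due date:
  J1: C=2, d=17 → on time
  J2: C=7, d=36 → on time
  J3: C=21, d=27 → on time
  J4: C=27, d=6 → TARDY
  J5: C=32, d=27 → TARDY
  J6: C=43, d=26 → TARDY
  J7: C=49, d=27 → TARDY
  J8: C=58, d=37 → TARDY
Tardy jobs: J4, J5, J6, J7, J8
Count = 5


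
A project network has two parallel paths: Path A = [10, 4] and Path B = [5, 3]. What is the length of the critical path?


Path A: 10 + 4 = 14
Path B: 5 + 3 = 8
Critical path = longest = max(14, 8)
= 14 (Path A)


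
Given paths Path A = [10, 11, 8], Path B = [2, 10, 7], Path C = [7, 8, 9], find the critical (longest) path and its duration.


Path A: 10 + 11 + 8 = 29
Path B: 2 + 10 + 7 = 19
Path C: 7 + 8 + 9 = 24
Critical path = longest = max(29, 19, 24)
= 29 (Path A)


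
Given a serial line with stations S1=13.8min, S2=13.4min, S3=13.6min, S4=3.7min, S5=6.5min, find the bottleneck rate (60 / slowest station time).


Bottleneck = longest station time
Station times: [13.8, 13.4, 13.6, 3.7, 6.5]
Max = 13.8 min
Rate = 60 / 13.8
= 4.35 units/hour (bottleneck: 13.8min)


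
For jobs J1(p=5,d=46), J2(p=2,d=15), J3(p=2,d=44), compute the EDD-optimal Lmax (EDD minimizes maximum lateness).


EDD order: J2 → J3 → J1
Completion and lateness:
  J2: C=2, d=15, L=2-15=-13
  J3: C=4, d=44, L=4-44=-40
  J1: C=9, d=46, L=9-46=-37
Lmax = max(-13, -40, -37)
= -13


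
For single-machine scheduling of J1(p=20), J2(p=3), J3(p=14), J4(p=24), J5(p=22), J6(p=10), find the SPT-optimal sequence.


SPT: sort by shortest processing time
  J2: p=3
  J6: p=10
  J3: p=14
  J1: p=20
  J5: p=22
  J4: p=24
Order: J2 → J6 → J3 → J1 → J5 → J4


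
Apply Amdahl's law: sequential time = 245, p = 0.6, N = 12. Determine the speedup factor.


Amdahl's law: T_p = T × ((1-p) + p/N)
= 245 × ((1-0.6) + 0.6/12)
= 245 × (0.40 + 0.0500)
= 245 × 0.4500
= 110.25
Speedup = 245/110.25
= 2.22×


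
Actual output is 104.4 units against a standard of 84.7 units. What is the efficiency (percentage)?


Efficiency = (actual / standard) × 100
= (104.4 / 84.7) × 100
= 123.3%


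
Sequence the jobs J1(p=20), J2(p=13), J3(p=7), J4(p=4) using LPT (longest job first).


LPT: sort by longest processing time first
  J1: p=20
  J2: p=13
  J3: p=7
  J4: p=4
Order: J1 → J2 → J3 → J4


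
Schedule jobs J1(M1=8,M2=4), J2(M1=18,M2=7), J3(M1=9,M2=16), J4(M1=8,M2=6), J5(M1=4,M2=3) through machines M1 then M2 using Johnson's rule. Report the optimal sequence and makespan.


Johnson's rule:
Group 1 (M1≤M2, sort by M1): ['J3']
Group 2 (M1>M2, sort desc M2): ['J2', 'J4', 'J1', 'J5']
Sequence: J3 → J2 → J4 → J1 → J5
Makespan calculation:
  J3: M1 done=9, M2 done=25
  J2: M1 done=27, M2 done=34
  J4: M1 done=35, M2 done=41
  J1: M1 done=43, M2 done=47
  J5: M1 done=47, M2 done=50
= Sequence: J3 → J2 → J4 → J1 → J5, Makespan: 50


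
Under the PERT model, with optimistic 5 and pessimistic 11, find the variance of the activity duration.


σ² = ((p - o) / 6)² = (p - o)² / 36
= (11 - 5)² / 36
= 6² / 36
= 36 / 36
= 1.0000


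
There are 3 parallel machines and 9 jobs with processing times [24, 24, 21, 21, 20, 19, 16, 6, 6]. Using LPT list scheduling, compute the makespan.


Jobs (LPT sorted): [24, 24, 21, 21, 20, 19, 16, 6, 6]
Machines: 3
  J=24 → Machine 1 (load: 0+24=24)
  J=24 → Machine 2 (load: 0+24=24)
  J=21 → Machine 3 (load: 0+21=21)
  J=21 → Machine 3 (load: 21+21=42)
  J=20 → Machine 1 (load: 24+20=44)
  J=19 → Machine 2 (load: 24+19=43)
  J=16 → Machine 3 (load: 42+16=58)
  J=6 → Machine 2 (load: 43+6=49)
  J=6 → Machine 1 (load: 44+6=50)
Machine loads: [50, 49, 58]
Makespan = max = 58 time units


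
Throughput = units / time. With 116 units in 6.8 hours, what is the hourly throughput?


Throughput = units / time
= 116 / 6.8
= 17.1 units/hour


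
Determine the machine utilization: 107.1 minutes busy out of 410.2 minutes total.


Utilization = busy / total × 100
= 107.1 / 410.2 × 100
= 26.1%


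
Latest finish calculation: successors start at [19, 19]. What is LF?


LF = min of all successor start times
Successors start at: [19, 19]
LF = min(19, 19)
= 19


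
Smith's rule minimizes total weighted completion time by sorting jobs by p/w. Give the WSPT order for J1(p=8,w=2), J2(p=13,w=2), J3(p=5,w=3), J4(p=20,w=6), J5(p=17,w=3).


WSPT (Smith's rule): sort by p/w ascending
  J3: p/w = 5/3 = 1.667
  J4: p/w = 20/6 = 3.333
  J1: p/w = 8/2 = 4.000
  J5: p/w = 17/3 = 5.667
  J2: p/w = 13/2 = 6.500
Order: J3 → J4 → J1 → J5 → J2


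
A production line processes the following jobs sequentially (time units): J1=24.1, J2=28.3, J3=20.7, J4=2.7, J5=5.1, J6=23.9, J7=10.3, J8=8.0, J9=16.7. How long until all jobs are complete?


Sequential makespan: sum all processing times
= 24.1 + 28.3 + 20.7 + 2.7 + 5.1 + 23.9 + 10.3 + 8.0 + 16.7
= 139.8 time units


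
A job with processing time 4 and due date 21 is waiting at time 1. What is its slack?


Slack = due - current_time - processing
= 21 - 1 - 4
= 16


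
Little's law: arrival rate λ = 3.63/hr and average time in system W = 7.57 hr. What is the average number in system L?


Little's law: L = λ × W
= 3.63 × 7.57
= 27.48


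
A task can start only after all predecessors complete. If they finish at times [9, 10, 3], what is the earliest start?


ES = max of all predecessor completion times
Predecessors: [9, 10, 3]
ES = max(9, 10, 3)
= 10


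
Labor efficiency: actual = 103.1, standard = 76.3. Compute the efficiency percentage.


Efficiency = (actual / standard) × 100
= (103.1 / 76.3) × 100
= 135.1%
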